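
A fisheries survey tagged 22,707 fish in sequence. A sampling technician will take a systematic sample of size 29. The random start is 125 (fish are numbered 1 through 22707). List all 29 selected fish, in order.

k = N/n = 22707/29 = 783
fish 1: 125
fish 2: 125 + 783 = 908
fish 3: 908 + 783 = 1691
fish 4: 1691 + 783 = 2474
fish 5: 2474 + 783 = 3257
fish 6: 3257 + 783 = 4040
fish 7: 4040 + 783 = 4823
fish 8: 4823 + 783 = 5606
fish 9: 5606 + 783 = 6389
fish 10: 6389 + 783 = 7172
fish 11: 7172 + 783 = 7955
fish 12: 7955 + 783 = 8738
fish 13: 8738 + 783 = 9521
fish 14: 9521 + 783 = 10304
fish 15: 10304 + 783 = 11087
fish 16: 11087 + 783 = 11870
fish 17: 11870 + 783 = 12653
fish 18: 12653 + 783 = 13436
fish 19: 13436 + 783 = 14219
fish 20: 14219 + 783 = 15002
fish 21: 15002 + 783 = 15785
fish 22: 15785 + 783 = 16568
fish 23: 16568 + 783 = 17351
fish 24: 17351 + 783 = 18134
fish 25: 18134 + 783 = 18917
fish 26: 18917 + 783 = 19700
fish 27: 19700 + 783 = 20483
fish 28: 20483 + 783 = 21266
fish 29: 21266 + 783 = 22049

125, 908, 1691, 2474, 3257, 4040, 4823, 5606, 6389, 7172, 7955, 8738, 9521, 10304, 11087, 11870, 12653, 13436, 14219, 15002, 15785, 16568, 17351, 18134, 18917, 19700, 20483, 21266, 22049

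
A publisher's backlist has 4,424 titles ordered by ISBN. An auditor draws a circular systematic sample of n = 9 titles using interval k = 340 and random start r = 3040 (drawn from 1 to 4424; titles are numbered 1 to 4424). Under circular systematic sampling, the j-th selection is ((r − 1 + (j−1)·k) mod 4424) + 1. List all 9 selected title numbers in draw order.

3040, 3380, 3720, 4060, 4400, 316, 656, 996, 1336

Selection 1: 3040
Selection 2: 3040 + 340 = 3380
Selection 3: 3380 + 340 = 3720
Selection 4: 3720 + 340 = 4060
Selection 5: 4060 + 340 = 4400
Selection 6: 4400 + 340 = 4740 → 4740 − 4424 = 316
Selection 7: 316 + 340 = 656
Selection 8: 656 + 340 = 996
Selection 9: 996 + 340 = 1336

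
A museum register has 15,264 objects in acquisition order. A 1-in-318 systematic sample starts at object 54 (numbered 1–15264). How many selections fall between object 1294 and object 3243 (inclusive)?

k = 318
First selection ≥ 1294: 54 + ⌈(1294−54)/318⌉·318 = 54 + 4×318 = 1326
Last selection ≤ 3243: 54 + ⌊(3243−54)/318⌋·318 = 54 + 10×318 = 3234
Count = 10 − 4 + 1 = 7

7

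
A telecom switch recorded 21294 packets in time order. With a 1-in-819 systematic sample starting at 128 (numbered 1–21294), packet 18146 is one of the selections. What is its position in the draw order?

k = 819
position = (18146 − 128)/819 + 1 = 18018/819 + 1 = 22 + 1 = 23

23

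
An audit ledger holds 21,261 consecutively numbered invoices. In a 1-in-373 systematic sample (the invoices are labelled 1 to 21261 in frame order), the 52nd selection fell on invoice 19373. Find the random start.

k = 373
r = 19373 − (52−1)×373 = 19373 − 19023 = 350

350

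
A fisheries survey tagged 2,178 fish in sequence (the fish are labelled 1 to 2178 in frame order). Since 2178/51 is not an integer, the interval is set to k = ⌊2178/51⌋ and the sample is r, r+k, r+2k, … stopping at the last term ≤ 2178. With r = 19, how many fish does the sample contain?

k = ⌊2178/51⌋ = 42
Achieved size = ⌊(2178 − 19)/42⌋ + 1 = ⌊2159/42⌋ + 1 = 51 + 1 = 52
(last selection: 19 + 51×42 = 2161 ≤ 2178; next would be 2203 > 2178)

52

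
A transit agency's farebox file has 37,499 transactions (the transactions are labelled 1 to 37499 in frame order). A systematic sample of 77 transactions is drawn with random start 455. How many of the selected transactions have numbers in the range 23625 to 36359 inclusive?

k = 37499/77 = 487
First selection ≥ 23625: 455 + ⌈(23625−455)/487⌉·487 = 455 + 48×487 = 23831
Last selection ≤ 36359: 455 + ⌊(36359−455)/487⌋·487 = 455 + 73×487 = 36006
Count = 73 − 48 + 1 = 26

26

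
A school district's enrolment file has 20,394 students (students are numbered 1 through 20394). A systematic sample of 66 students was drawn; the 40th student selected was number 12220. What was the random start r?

k = 20394/66 = 309
r = 12220 − (40−1)×309 = 12220 − 12051 = 169

169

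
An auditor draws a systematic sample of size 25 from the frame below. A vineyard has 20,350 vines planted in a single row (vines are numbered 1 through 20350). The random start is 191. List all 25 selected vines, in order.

191, 1005, 1819, 2633, 3447, 4261, 5075, 5889, 6703, 7517, 8331, 9145, 9959, 10773, 11587, 12401, 13215, 14029, 14843, 15657, 16471, 17285, 18099, 18913, 19727

k = N/n = 20350/25 = 814
vine 1: 191
vine 2: 191 + 814 = 1005
vine 3: 1005 + 814 = 1819
vine 4: 1819 + 814 = 2633
vine 5: 2633 + 814 = 3447
vine 6: 3447 + 814 = 4261
vine 7: 4261 + 814 = 5075
vine 8: 5075 + 814 = 5889
vine 9: 5889 + 814 = 6703
vine 10: 6703 + 814 = 7517
vine 11: 7517 + 814 = 8331
vine 12: 8331 + 814 = 9145
vine 13: 9145 + 814 = 9959
vine 14: 9959 + 814 = 10773
vine 15: 10773 + 814 = 11587
vine 16: 11587 + 814 = 12401
vine 17: 12401 + 814 = 13215
vine 18: 13215 + 814 = 14029
vine 19: 14029 + 814 = 14843
vine 20: 14843 + 814 = 15657
vine 21: 15657 + 814 = 16471
vine 22: 16471 + 814 = 17285
vine 23: 17285 + 814 = 18099
vine 24: 18099 + 814 = 18913
vine 25: 18913 + 814 = 19727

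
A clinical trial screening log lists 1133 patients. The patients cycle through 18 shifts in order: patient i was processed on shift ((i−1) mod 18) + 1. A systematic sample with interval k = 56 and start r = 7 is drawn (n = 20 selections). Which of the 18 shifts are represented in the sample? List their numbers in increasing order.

Consecutive selections differ by k = 56, so their shift numbers differ by 56 mod 18 = 2.
gcd(56, 18) = 2, so the sample visits 18/2 = 9 distinct residues mod 18.
Start 7 is shift 7; the shifts hit are 1, 3, 5, 7, 9, 11, 13, 15, 17.

1, 3, 5, 7, 9, 11, 13, 15, 17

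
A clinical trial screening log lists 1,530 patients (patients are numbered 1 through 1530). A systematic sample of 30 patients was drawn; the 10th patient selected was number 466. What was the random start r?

k = 1530/30 = 51
r = 466 − (10−1)×51 = 466 − 459 = 7

7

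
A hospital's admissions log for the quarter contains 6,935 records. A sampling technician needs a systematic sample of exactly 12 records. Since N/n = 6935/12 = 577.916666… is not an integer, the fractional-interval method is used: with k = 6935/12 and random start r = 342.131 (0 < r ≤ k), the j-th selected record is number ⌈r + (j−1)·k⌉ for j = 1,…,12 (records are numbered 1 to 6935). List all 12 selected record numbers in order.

j=1: r + 0k = 342.131 → ⌈·⌉ = 343
j=2: r + 1k = 920.047666… → ⌈·⌉ = 921
j=3: r + 2k = 1497.964333… → ⌈·⌉ = 1498
j=4: r + 3k = 2075.881 → ⌈·⌉ = 2076
j=5: r + 4k = 2653.797666… → ⌈·⌉ = 2654
j=6: r + 5k = 3231.714333… → ⌈·⌉ = 3232
j=7: r + 6k = 3809.631 → ⌈·⌉ = 3810
j=8: r + 7k = 4387.547666… → ⌈·⌉ = 4388
j=9: r + 8k = 4965.464333… → ⌈·⌉ = 4966
j=10: r + 9k = 5543.381 → ⌈·⌉ = 5544
j=11: r + 10k = 6121.297666… → ⌈·⌉ = 6122
j=12: r + 11k = 6699.214333… → ⌈·⌉ = 6700

343, 921, 1498, 2076, 2654, 3232, 3810, 4388, 4966, 5544, 6122, 6700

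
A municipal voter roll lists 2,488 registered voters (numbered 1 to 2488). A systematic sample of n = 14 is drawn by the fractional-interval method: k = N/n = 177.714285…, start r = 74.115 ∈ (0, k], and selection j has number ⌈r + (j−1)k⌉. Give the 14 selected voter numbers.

75, 252, 430, 608, 785, 963, 1141, 1319, 1496, 1674, 1852, 2029, 2207, 2385

j=1: r + 0k = 74.115 → ⌈·⌉ = 75
j=2: r + 1k = 251.829285… → ⌈·⌉ = 252
j=3: r + 2k = 429.543571… → ⌈·⌉ = 430
j=4: r + 3k = 607.257857… → ⌈·⌉ = 608
j=5: r + 4k = 784.972142… → ⌈·⌉ = 785
j=6: r + 5k = 962.686428… → ⌈·⌉ = 963
j=7: r + 6k = 1140.400714… → ⌈·⌉ = 1141
j=8: r + 7k = 1318.115 → ⌈·⌉ = 1319
j=9: r + 8k = 1495.829285… → ⌈·⌉ = 1496
j=10: r + 9k = 1673.543571… → ⌈·⌉ = 1674
j=11: r + 10k = 1851.257857… → ⌈·⌉ = 1852
j=12: r + 11k = 2028.972142… → ⌈·⌉ = 2029
j=13: r + 12k = 2206.686428… → ⌈·⌉ = 2207
j=14: r + 13k = 2384.400714… → ⌈·⌉ = 2385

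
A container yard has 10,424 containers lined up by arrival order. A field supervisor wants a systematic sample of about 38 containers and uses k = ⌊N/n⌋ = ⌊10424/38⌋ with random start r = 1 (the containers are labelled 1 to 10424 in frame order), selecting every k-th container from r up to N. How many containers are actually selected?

39

k = ⌊10424/38⌋ = 274
Achieved size = ⌊(10424 − 1)/274⌋ + 1 = ⌊10423/274⌋ + 1 = 38 + 1 = 39
(last selection: 1 + 38×274 = 10413 ≤ 10424; next would be 10687 > 10424)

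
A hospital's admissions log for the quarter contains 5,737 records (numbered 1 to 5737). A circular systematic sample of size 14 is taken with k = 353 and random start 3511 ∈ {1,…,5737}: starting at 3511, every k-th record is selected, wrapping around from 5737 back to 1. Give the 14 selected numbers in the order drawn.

Selection 1: 3511
Selection 2: 3511 + 353 = 3864
Selection 3: 3864 + 353 = 4217
Selection 4: 4217 + 353 = 4570
Selection 5: 4570 + 353 = 4923
Selection 6: 4923 + 353 = 5276
Selection 7: 5276 + 353 = 5629
Selection 8: 5629 + 353 = 5982 → 5982 − 5737 = 245
Selection 9: 245 + 353 = 598
Selection 10: 598 + 353 = 951
Selection 11: 951 + 353 = 1304
Selection 12: 1304 + 353 = 1657
Selection 13: 1657 + 353 = 2010
Selection 14: 2010 + 353 = 2363

3511, 3864, 4217, 4570, 4923, 5276, 5629, 245, 598, 951, 1304, 1657, 2010, 2363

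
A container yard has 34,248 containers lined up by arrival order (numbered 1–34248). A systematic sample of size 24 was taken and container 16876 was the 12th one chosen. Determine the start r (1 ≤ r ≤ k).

1179

k = 34248/24 = 1427
r = 16876 − (12−1)×1427 = 16876 − 15697 = 1179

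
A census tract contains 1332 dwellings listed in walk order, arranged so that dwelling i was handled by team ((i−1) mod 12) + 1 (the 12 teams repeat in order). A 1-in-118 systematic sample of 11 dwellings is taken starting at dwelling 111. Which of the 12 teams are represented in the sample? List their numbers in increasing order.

Consecutive selections differ by k = 118, so their team numbers differ by 118 mod 12 = 10.
gcd(118, 12) = 2, so the sample visits 12/2 = 6 distinct residues mod 12.
Start 111 is team 3; the teams hit are 1, 3, 5, 7, 9, 11.

1, 3, 5, 7, 9, 11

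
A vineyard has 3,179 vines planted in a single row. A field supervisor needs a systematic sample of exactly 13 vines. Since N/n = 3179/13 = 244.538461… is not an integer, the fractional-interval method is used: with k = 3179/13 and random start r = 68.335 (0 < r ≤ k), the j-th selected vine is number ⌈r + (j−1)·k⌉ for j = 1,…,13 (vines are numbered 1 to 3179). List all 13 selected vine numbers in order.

69, 313, 558, 802, 1047, 1292, 1536, 1781, 2025, 2270, 2514, 2759, 3003

j=1: r + 0k = 68.335 → ⌈·⌉ = 69
j=2: r + 1k = 312.873461… → ⌈·⌉ = 313
j=3: r + 2k = 557.411923… → ⌈·⌉ = 558
j=4: r + 3k = 801.950384… → ⌈·⌉ = 802
j=5: r + 4k = 1046.488846… → ⌈·⌉ = 1047
j=6: r + 5k = 1291.027307… → ⌈·⌉ = 1292
j=7: r + 6k = 1535.565769… → ⌈·⌉ = 1536
j=8: r + 7k = 1780.104230… → ⌈·⌉ = 1781
j=9: r + 8k = 2024.642692… → ⌈·⌉ = 2025
j=10: r + 9k = 2269.181153… → ⌈·⌉ = 2270
j=11: r + 10k = 2513.719615… → ⌈·⌉ = 2514
j=12: r + 11k = 2758.258076… → ⌈·⌉ = 2759
j=13: r + 12k = 3002.796538… → ⌈·⌉ = 3003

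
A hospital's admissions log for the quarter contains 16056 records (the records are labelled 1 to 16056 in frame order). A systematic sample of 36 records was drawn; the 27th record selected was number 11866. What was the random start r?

k = 16056/36 = 446
r = 11866 − (27−1)×446 = 11866 − 11596 = 270

270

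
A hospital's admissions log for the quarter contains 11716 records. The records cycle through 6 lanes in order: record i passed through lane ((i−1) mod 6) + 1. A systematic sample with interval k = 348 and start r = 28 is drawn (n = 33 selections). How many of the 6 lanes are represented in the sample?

Consecutive selections differ by k = 348, so their lane numbers differ by 348 mod 6 = 0.
gcd(348, 6) = 6, so the sample visits 6/6 = 1 distinct residues mod 6.
Start 28 is lane 4; the lanes hit are 4.

1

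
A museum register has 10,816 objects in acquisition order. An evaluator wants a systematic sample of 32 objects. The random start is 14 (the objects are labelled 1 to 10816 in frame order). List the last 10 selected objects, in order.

k = N/n = 10816/32 = 338
23rd selection = 14 + 22×338 = 7450
24th: 7450 + 338 = 7788
25th: 7788 + 338 = 8126
26th: 8126 + 338 = 8464
27th: 8464 + 338 = 8802
28th: 8802 + 338 = 9140
29th: 9140 + 338 = 9478
30th: 9478 + 338 = 9816
31st: 9816 + 338 = 10154
32nd: 10154 + 338 = 10492

7450, 7788, 8126, 8464, 8802, 9140, 9478, 9816, 10154, 10492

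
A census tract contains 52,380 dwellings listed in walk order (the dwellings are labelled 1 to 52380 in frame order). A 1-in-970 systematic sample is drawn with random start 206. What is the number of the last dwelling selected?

k = 970
54th selection = r + (54−1)·k = 206 + 53×970 = 206 + 51410 = 51616

51616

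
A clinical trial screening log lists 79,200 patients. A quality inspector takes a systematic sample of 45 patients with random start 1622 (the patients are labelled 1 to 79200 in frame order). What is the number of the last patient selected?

79062

k = 79200/45 = 1760
45th selection = r + (45−1)·k = 1622 + 44×1760 = 1622 + 77440 = 79062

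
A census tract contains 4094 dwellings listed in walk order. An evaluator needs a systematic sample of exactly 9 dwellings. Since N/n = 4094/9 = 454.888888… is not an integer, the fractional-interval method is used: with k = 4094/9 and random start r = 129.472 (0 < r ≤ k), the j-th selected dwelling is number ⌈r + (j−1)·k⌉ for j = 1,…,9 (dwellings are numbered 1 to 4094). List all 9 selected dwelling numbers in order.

j=1: r + 0k = 129.472 → ⌈·⌉ = 130
j=2: r + 1k = 584.360888… → ⌈·⌉ = 585
j=3: r + 2k = 1039.249777… → ⌈·⌉ = 1040
j=4: r + 3k = 1494.138666… → ⌈·⌉ = 1495
j=5: r + 4k = 1949.027555… → ⌈·⌉ = 1950
j=6: r + 5k = 2403.916444… → ⌈·⌉ = 2404
j=7: r + 6k = 2858.805333… → ⌈·⌉ = 2859
j=8: r + 7k = 3313.694222… → ⌈·⌉ = 3314
j=9: r + 8k = 3768.583111… → ⌈·⌉ = 3769

130, 585, 1040, 1495, 1950, 2404, 2859, 3314, 3769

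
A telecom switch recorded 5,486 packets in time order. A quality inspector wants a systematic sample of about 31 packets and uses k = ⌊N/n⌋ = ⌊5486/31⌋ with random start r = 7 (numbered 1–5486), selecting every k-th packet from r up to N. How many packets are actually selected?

k = ⌊5486/31⌋ = 176
Achieved size = ⌊(5486 − 7)/176⌋ + 1 = ⌊5479/176⌋ + 1 = 31 + 1 = 32
(last selection: 7 + 31×176 = 5463 ≤ 5486; next would be 5639 > 5486)

32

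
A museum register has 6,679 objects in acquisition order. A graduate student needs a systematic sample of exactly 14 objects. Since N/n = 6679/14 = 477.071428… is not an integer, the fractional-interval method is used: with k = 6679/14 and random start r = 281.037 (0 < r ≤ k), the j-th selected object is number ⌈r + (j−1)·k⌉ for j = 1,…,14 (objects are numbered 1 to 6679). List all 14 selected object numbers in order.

282, 759, 1236, 1713, 2190, 2667, 3144, 3621, 4098, 4575, 5052, 5529, 6006, 6483

j=1: r + 0k = 281.037 → ⌈·⌉ = 282
j=2: r + 1k = 758.108428… → ⌈·⌉ = 759
j=3: r + 2k = 1235.179857… → ⌈·⌉ = 1236
j=4: r + 3k = 1712.251285… → ⌈·⌉ = 1713
j=5: r + 4k = 2189.322714… → ⌈·⌉ = 2190
j=6: r + 5k = 2666.394142… → ⌈·⌉ = 2667
j=7: r + 6k = 3143.465571… → ⌈·⌉ = 3144
j=8: r + 7k = 3620.537 → ⌈·⌉ = 3621
j=9: r + 8k = 4097.608428… → ⌈·⌉ = 4098
j=10: r + 9k = 4574.679857… → ⌈·⌉ = 4575
j=11: r + 10k = 5051.751285… → ⌈·⌉ = 5052
j=12: r + 11k = 5528.822714… → ⌈·⌉ = 5529
j=13: r + 12k = 6005.894142… → ⌈·⌉ = 6006
j=14: r + 13k = 6482.965571… → ⌈·⌉ = 6483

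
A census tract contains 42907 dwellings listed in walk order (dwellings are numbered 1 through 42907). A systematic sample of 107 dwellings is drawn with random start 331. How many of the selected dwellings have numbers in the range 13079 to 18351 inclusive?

k = 42907/107 = 401
First selection ≥ 13079: 331 + ⌈(13079−331)/401⌉·401 = 331 + 32×401 = 13163
Last selection ≤ 18351: 331 + ⌊(18351−331)/401⌋·401 = 331 + 44×401 = 17975
Count = 44 − 32 + 1 = 13

13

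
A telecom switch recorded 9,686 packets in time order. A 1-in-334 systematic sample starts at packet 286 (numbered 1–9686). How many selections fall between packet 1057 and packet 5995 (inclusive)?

k = 334
First selection ≥ 1057: 286 + ⌈(1057−286)/334⌉·334 = 286 + 3×334 = 1288
Last selection ≤ 5995: 286 + ⌊(5995−286)/334⌋·334 = 286 + 17×334 = 5964
Count = 17 − 3 + 1 = 15

15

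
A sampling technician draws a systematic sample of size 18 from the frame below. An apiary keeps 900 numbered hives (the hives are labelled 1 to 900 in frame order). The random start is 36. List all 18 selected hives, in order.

k = N/n = 900/18 = 50
hive 1: 36
hive 2: 36 + 50 = 86
hive 3: 86 + 50 = 136
hive 4: 136 + 50 = 186
hive 5: 186 + 50 = 236
hive 6: 236 + 50 = 286
hive 7: 286 + 50 = 336
hive 8: 336 + 50 = 386
hive 9: 386 + 50 = 436
hive 10: 436 + 50 = 486
hive 11: 486 + 50 = 536
hive 12: 536 + 50 = 586
hive 13: 586 + 50 = 636
hive 14: 636 + 50 = 686
hive 15: 686 + 50 = 736
hive 16: 736 + 50 = 786
hive 17: 786 + 50 = 836
hive 18: 836 + 50 = 886

36, 86, 136, 186, 236, 286, 336, 386, 436, 486, 536, 586, 636, 686, 736, 786, 836, 886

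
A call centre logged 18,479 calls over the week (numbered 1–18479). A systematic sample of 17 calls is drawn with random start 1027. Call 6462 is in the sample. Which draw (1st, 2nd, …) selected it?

6

k = 18479/17 = 1087
position = (6462 − 1027)/1087 + 1 = 5435/1087 + 1 = 5 + 1 = 6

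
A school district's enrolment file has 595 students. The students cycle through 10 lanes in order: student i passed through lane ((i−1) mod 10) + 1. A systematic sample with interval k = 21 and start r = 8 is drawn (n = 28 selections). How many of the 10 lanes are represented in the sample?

Consecutive selections differ by k = 21, so their lane numbers differ by 21 mod 10 = 1.
gcd(21, 10) = 1, so the sample visits 10/1 = 10 distinct residues mod 10.
Start 8 is lane 8; the lanes hit are 1, 2, 3, 4, 5, 6, 7, 8, 9, 10.

10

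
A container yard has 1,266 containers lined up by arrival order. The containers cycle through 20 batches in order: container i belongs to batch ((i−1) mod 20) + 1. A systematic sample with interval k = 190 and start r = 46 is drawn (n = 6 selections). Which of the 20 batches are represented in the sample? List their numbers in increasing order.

6, 16

Consecutive selections differ by k = 190, so their batch numbers differ by 190 mod 20 = 10.
gcd(190, 20) = 10, so the sample visits 20/10 = 2 distinct residues mod 20.
Start 46 is batch 6; the batches hit are 6, 16.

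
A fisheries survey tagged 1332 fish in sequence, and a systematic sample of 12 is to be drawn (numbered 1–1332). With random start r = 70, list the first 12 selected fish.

70, 181, 292, 403, 514, 625, 736, 847, 958, 1069, 1180, 1291

k = N/n = 1332/12 = 111
fish 1: 70
fish 2: 70 + 111 = 181
fish 3: 181 + 111 = 292
fish 4: 292 + 111 = 403
fish 5: 403 + 111 = 514
fish 6: 514 + 111 = 625
fish 7: 625 + 111 = 736
fish 8: 736 + 111 = 847
fish 9: 847 + 111 = 958
fish 10: 958 + 111 = 1069
fish 11: 1069 + 111 = 1180
fish 12: 1180 + 111 = 1291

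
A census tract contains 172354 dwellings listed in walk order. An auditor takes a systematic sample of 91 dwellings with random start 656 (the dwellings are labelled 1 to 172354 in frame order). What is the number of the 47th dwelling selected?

87780

k = 172354/91 = 1894
47th selection = r + (47−1)·k = 656 + 46×1894 = 656 + 87124 = 87780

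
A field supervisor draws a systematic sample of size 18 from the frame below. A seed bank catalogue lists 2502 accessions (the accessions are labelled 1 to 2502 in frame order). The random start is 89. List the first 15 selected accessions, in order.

k = N/n = 2502/18 = 139
accession 1: 89
accession 2: 89 + 139 = 228
accession 3: 228 + 139 = 367
accession 4: 367 + 139 = 506
accession 5: 506 + 139 = 645
accession 6: 645 + 139 = 784
accession 7: 784 + 139 = 923
accession 8: 923 + 139 = 1062
accession 9: 1062 + 139 = 1201
accession 10: 1201 + 139 = 1340
accession 11: 1340 + 139 = 1479
accession 12: 1479 + 139 = 1618
accession 13: 1618 + 139 = 1757
accession 14: 1757 + 139 = 1896
accession 15: 1896 + 139 = 2035

89, 228, 367, 506, 645, 784, 923, 1062, 1201, 1340, 1479, 1618, 1757, 1896, 2035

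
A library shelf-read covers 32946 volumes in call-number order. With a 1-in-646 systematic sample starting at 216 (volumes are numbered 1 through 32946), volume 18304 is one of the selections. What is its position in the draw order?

29

k = 646
position = (18304 − 216)/646 + 1 = 18088/646 + 1 = 28 + 1 = 29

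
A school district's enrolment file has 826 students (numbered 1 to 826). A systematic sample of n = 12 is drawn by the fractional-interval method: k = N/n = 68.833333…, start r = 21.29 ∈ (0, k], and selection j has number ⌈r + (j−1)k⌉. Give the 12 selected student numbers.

j=1: r + 0k = 21.29 → ⌈·⌉ = 22
j=2: r + 1k = 90.123333… → ⌈·⌉ = 91
j=3: r + 2k = 158.956666… → ⌈·⌉ = 159
j=4: r + 3k = 227.79 → ⌈·⌉ = 228
j=5: r + 4k = 296.623333… → ⌈·⌉ = 297
j=6: r + 5k = 365.456666… → ⌈·⌉ = 366
j=7: r + 6k = 434.29 → ⌈·⌉ = 435
j=8: r + 7k = 503.123333… → ⌈·⌉ = 504
j=9: r + 8k = 571.956666… → ⌈·⌉ = 572
j=10: r + 9k = 640.79 → ⌈·⌉ = 641
j=11: r + 10k = 709.623333… → ⌈·⌉ = 710
j=12: r + 11k = 778.456666… → ⌈·⌉ = 779

22, 91, 159, 228, 297, 366, 435, 504, 572, 641, 710, 779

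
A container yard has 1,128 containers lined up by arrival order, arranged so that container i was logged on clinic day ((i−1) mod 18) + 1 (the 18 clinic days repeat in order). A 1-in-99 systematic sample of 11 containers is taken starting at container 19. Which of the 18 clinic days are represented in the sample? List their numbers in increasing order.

1, 10

Consecutive selections differ by k = 99, so their clinic day numbers differ by 99 mod 18 = 9.
gcd(99, 18) = 9, so the sample visits 18/9 = 2 distinct residues mod 18.
Start 19 is clinic day 1; the clinic days hit are 1, 10.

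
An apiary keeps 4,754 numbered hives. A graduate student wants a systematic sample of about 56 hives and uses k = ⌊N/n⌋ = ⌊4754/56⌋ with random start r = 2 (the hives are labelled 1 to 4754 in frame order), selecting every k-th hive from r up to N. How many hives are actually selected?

57

k = ⌊4754/56⌋ = 84
Achieved size = ⌊(4754 − 2)/84⌋ + 1 = ⌊4752/84⌋ + 1 = 56 + 1 = 57
(last selection: 2 + 56×84 = 4706 ≤ 4754; next would be 4790 > 4754)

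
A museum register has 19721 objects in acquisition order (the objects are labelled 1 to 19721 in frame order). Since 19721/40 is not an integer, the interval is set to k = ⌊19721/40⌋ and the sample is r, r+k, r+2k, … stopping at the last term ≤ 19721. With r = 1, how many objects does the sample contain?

41

k = ⌊19721/40⌋ = 493
Achieved size = ⌊(19721 − 1)/493⌋ + 1 = ⌊19720/493⌋ + 1 = 40 + 1 = 41
(last selection: 1 + 40×493 = 19721 ≤ 19721; next would be 20214 > 19721)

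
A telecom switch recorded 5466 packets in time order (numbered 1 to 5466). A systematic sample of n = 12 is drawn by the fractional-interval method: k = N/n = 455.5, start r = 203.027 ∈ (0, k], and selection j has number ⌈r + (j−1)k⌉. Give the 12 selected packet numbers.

204, 659, 1115, 1570, 2026, 2481, 2937, 3392, 3848, 4303, 4759, 5214

j=1: r + 0k = 203.027 → ⌈·⌉ = 204
j=2: r + 1k = 658.527 → ⌈·⌉ = 659
j=3: r + 2k = 1114.027 → ⌈·⌉ = 1115
j=4: r + 3k = 1569.527 → ⌈·⌉ = 1570
j=5: r + 4k = 2025.027 → ⌈·⌉ = 2026
j=6: r + 5k = 2480.527 → ⌈·⌉ = 2481
j=7: r + 6k = 2936.027 → ⌈·⌉ = 2937
j=8: r + 7k = 3391.527 → ⌈·⌉ = 3392
j=9: r + 8k = 3847.027 → ⌈·⌉ = 3848
j=10: r + 9k = 4302.527 → ⌈·⌉ = 4303
j=11: r + 10k = 4758.027 → ⌈·⌉ = 4759
j=12: r + 11k = 5213.527 → ⌈·⌉ = 5214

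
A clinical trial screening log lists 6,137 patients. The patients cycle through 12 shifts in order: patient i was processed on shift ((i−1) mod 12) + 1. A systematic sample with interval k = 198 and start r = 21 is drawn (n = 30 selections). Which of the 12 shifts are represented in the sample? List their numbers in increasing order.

3, 9

Consecutive selections differ by k = 198, so their shift numbers differ by 198 mod 12 = 6.
gcd(198, 12) = 6, so the sample visits 12/6 = 2 distinct residues mod 12.
Start 21 is shift 9; the shifts hit are 3, 9.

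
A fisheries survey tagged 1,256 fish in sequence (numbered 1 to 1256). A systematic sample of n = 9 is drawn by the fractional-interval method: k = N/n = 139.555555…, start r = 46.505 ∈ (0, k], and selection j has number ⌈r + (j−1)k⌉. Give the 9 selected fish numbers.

j=1: r + 0k = 46.505 → ⌈·⌉ = 47
j=2: r + 1k = 186.060555… → ⌈·⌉ = 187
j=3: r + 2k = 325.616111… → ⌈·⌉ = 326
j=4: r + 3k = 465.171666… → ⌈·⌉ = 466
j=5: r + 4k = 604.727222… → ⌈·⌉ = 605
j=6: r + 5k = 744.282777… → ⌈·⌉ = 745
j=7: r + 6k = 883.838333… → ⌈·⌉ = 884
j=8: r + 7k = 1023.393888… → ⌈·⌉ = 1024
j=9: r + 8k = 1162.949444… → ⌈·⌉ = 1163

47, 187, 326, 466, 605, 745, 884, 1024, 1163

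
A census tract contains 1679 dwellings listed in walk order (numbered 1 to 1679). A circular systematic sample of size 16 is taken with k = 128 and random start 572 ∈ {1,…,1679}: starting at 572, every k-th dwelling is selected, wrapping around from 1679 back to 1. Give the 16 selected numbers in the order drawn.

572, 700, 828, 956, 1084, 1212, 1340, 1468, 1596, 45, 173, 301, 429, 557, 685, 813

Selection 1: 572
Selection 2: 572 + 128 = 700
Selection 3: 700 + 128 = 828
Selection 4: 828 + 128 = 956
Selection 5: 956 + 128 = 1084
Selection 6: 1084 + 128 = 1212
Selection 7: 1212 + 128 = 1340
Selection 8: 1340 + 128 = 1468
Selection 9: 1468 + 128 = 1596
Selection 10: 1596 + 128 = 1724 → 1724 − 1679 = 45
Selection 11: 45 + 128 = 173
Selection 12: 173 + 128 = 301
Selection 13: 301 + 128 = 429
Selection 14: 429 + 128 = 557
Selection 15: 557 + 128 = 685
Selection 16: 685 + 128 = 813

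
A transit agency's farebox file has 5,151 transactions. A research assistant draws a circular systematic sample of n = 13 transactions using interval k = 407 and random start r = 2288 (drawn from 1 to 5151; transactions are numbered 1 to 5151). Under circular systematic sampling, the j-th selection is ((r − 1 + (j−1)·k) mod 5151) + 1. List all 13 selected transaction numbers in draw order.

2288, 2695, 3102, 3509, 3916, 4323, 4730, 5137, 393, 800, 1207, 1614, 2021

Selection 1: 2288
Selection 2: 2288 + 407 = 2695
Selection 3: 2695 + 407 = 3102
Selection 4: 3102 + 407 = 3509
Selection 5: 3509 + 407 = 3916
Selection 6: 3916 + 407 = 4323
Selection 7: 4323 + 407 = 4730
Selection 8: 4730 + 407 = 5137
Selection 9: 5137 + 407 = 5544 → 5544 − 5151 = 393
Selection 10: 393 + 407 = 800
Selection 11: 800 + 407 = 1207
Selection 12: 1207 + 407 = 1614
Selection 13: 1614 + 407 = 2021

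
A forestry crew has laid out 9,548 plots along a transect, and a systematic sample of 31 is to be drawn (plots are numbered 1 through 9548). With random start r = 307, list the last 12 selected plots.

6159, 6467, 6775, 7083, 7391, 7699, 8007, 8315, 8623, 8931, 9239, 9547

k = N/n = 9548/31 = 308
20th selection = 307 + 19×308 = 6159
21st: 6159 + 308 = 6467
22nd: 6467 + 308 = 6775
23rd: 6775 + 308 = 7083
24th: 7083 + 308 = 7391
25th: 7391 + 308 = 7699
26th: 7699 + 308 = 8007
27th: 8007 + 308 = 8315
28th: 8315 + 308 = 8623
29th: 8623 + 308 = 8931
30th: 8931 + 308 = 9239
31st: 9239 + 308 = 9547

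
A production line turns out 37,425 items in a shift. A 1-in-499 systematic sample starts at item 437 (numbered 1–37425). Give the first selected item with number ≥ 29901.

k = 499
Steps past start: ⌈(29901 − 437)/499⌉ = ⌈29464/499⌉ = 60
Selected item: 437 + 60×499 = 30377

30377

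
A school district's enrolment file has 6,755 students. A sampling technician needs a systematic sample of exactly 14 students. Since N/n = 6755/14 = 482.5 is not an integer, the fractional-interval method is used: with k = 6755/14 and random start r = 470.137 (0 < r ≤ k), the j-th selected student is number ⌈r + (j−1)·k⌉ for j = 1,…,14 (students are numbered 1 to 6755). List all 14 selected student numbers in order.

j=1: r + 0k = 470.137 → ⌈·⌉ = 471
j=2: r + 1k = 952.637 → ⌈·⌉ = 953
j=3: r + 2k = 1435.137 → ⌈·⌉ = 1436
j=4: r + 3k = 1917.637 → ⌈·⌉ = 1918
j=5: r + 4k = 2400.137 → ⌈·⌉ = 2401
j=6: r + 5k = 2882.637 → ⌈·⌉ = 2883
j=7: r + 6k = 3365.137 → ⌈·⌉ = 3366
j=8: r + 7k = 3847.637 → ⌈·⌉ = 3848
j=9: r + 8k = 4330.137 → ⌈·⌉ = 4331
j=10: r + 9k = 4812.637 → ⌈·⌉ = 4813
j=11: r + 10k = 5295.137 → ⌈·⌉ = 5296
j=12: r + 11k = 5777.637 → ⌈·⌉ = 5778
j=13: r + 12k = 6260.137 → ⌈·⌉ = 6261
j=14: r + 13k = 6742.637 → ⌈·⌉ = 6743

471, 953, 1436, 1918, 2401, 2883, 3366, 3848, 4331, 4813, 5296, 5778, 6261, 6743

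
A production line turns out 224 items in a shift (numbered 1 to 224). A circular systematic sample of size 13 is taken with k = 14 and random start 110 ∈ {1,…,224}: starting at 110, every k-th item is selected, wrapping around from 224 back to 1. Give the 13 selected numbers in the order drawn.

110, 124, 138, 152, 166, 180, 194, 208, 222, 12, 26, 40, 54

Selection 1: 110
Selection 2: 110 + 14 = 124
Selection 3: 124 + 14 = 138
Selection 4: 138 + 14 = 152
Selection 5: 152 + 14 = 166
Selection 6: 166 + 14 = 180
Selection 7: 180 + 14 = 194
Selection 8: 194 + 14 = 208
Selection 9: 208 + 14 = 222
Selection 10: 222 + 14 = 236 → 236 − 224 = 12
Selection 11: 12 + 14 = 26
Selection 12: 26 + 14 = 40
Selection 13: 40 + 14 = 54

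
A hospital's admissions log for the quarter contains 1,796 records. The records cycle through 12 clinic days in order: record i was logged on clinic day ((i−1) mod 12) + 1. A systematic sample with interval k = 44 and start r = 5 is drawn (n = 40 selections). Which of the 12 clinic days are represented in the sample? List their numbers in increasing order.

Consecutive selections differ by k = 44, so their clinic day numbers differ by 44 mod 12 = 8.
gcd(44, 12) = 4, so the sample visits 12/4 = 3 distinct residues mod 12.
Start 5 is clinic day 5; the clinic days hit are 1, 5, 9.

1, 5, 9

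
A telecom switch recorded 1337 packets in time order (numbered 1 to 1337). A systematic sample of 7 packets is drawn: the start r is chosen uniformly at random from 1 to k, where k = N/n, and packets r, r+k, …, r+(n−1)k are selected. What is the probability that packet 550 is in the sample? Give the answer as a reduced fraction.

1/191

k = 1337/7 = 191.
Packet 550 is selected iff r ≡ 550 (mod 191); exactly one such r in {1,…,191}.
Inclusion probability = 1/191.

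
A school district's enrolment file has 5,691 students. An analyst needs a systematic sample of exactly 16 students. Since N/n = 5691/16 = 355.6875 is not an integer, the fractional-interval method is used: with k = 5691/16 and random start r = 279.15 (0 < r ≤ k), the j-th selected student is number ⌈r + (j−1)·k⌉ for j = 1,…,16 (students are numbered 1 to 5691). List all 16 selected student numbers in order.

j=1: r + 0k = 279.15 → ⌈·⌉ = 280
j=2: r + 1k = 634.8375 → ⌈·⌉ = 635
j=3: r + 2k = 990.525 → ⌈·⌉ = 991
j=4: r + 3k = 1346.2125 → ⌈·⌉ = 1347
j=5: r + 4k = 1701.9 → ⌈·⌉ = 1702
j=6: r + 5k = 2057.5875 → ⌈·⌉ = 2058
j=7: r + 6k = 2413.275 → ⌈·⌉ = 2414
j=8: r + 7k = 2768.9625 → ⌈·⌉ = 2769
j=9: r + 8k = 3124.65 → ⌈·⌉ = 3125
j=10: r + 9k = 3480.3375 → ⌈·⌉ = 3481
j=11: r + 10k = 3836.025 → ⌈·⌉ = 3837
j=12: r + 11k = 4191.7125 → ⌈·⌉ = 4192
j=13: r + 12k = 4547.4 → ⌈·⌉ = 4548
j=14: r + 13k = 4903.0875 → ⌈·⌉ = 4904
j=15: r + 14k = 5258.775 → ⌈·⌉ = 5259
j=16: r + 15k = 5614.4625 → ⌈·⌉ = 5615

280, 635, 991, 1347, 1702, 2058, 2414, 2769, 3125, 3481, 3837, 4192, 4548, 4904, 5259, 5615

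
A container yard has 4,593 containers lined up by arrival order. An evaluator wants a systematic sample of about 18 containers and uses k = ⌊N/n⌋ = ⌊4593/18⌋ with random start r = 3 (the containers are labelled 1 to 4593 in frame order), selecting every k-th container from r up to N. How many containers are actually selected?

k = ⌊4593/18⌋ = 255
Achieved size = ⌊(4593 − 3)/255⌋ + 1 = ⌊4590/255⌋ + 1 = 18 + 1 = 19
(last selection: 3 + 18×255 = 4593 ≤ 4593; next would be 4848 > 4593)

19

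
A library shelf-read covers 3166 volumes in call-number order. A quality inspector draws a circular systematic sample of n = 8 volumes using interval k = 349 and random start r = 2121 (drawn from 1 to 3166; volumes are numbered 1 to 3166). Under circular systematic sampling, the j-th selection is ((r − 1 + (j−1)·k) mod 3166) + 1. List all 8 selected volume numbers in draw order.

2121, 2470, 2819, 2, 351, 700, 1049, 1398

Selection 1: 2121
Selection 2: 2121 + 349 = 2470
Selection 3: 2470 + 349 = 2819
Selection 4: 2819 + 349 = 3168 → 3168 − 3166 = 2
Selection 5: 2 + 349 = 351
Selection 6: 351 + 349 = 700
Selection 7: 700 + 349 = 1049
Selection 8: 1049 + 349 = 1398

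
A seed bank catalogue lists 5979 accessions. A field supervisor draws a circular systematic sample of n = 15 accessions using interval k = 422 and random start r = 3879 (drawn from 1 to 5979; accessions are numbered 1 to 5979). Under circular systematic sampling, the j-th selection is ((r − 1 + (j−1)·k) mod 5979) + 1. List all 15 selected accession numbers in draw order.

Selection 1: 3879
Selection 2: 3879 + 422 = 4301
Selection 3: 4301 + 422 = 4723
Selection 4: 4723 + 422 = 5145
Selection 5: 5145 + 422 = 5567
Selection 6: 5567 + 422 = 5989 → 5989 − 5979 = 10
Selection 7: 10 + 422 = 432
Selection 8: 432 + 422 = 854
Selection 9: 854 + 422 = 1276
Selection 10: 1276 + 422 = 1698
Selection 11: 1698 + 422 = 2120
Selection 12: 2120 + 422 = 2542
Selection 13: 2542 + 422 = 2964
Selection 14: 2964 + 422 = 3386
Selection 15: 3386 + 422 = 3808

3879, 4301, 4723, 5145, 5567, 10, 432, 854, 1276, 1698, 2120, 2542, 2964, 3386, 3808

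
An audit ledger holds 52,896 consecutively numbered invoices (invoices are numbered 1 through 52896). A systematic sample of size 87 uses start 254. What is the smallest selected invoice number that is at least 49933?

50110

k = 52896/87 = 608
Steps past start: ⌈(49933 − 254)/608⌉ = ⌈49679/608⌉ = 82
Selected invoice: 254 + 82×608 = 50110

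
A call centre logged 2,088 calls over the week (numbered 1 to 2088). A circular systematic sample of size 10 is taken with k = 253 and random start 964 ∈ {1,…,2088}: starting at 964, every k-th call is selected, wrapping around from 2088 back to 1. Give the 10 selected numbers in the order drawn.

964, 1217, 1470, 1723, 1976, 141, 394, 647, 900, 1153

Selection 1: 964
Selection 2: 964 + 253 = 1217
Selection 3: 1217 + 253 = 1470
Selection 4: 1470 + 253 = 1723
Selection 5: 1723 + 253 = 1976
Selection 6: 1976 + 253 = 2229 → 2229 − 2088 = 141
Selection 7: 141 + 253 = 394
Selection 8: 394 + 253 = 647
Selection 9: 647 + 253 = 900
Selection 10: 900 + 253 = 1153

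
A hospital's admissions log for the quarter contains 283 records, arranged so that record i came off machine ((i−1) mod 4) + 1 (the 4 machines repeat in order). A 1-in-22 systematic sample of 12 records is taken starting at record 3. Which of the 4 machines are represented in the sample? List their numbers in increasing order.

1, 3

Consecutive selections differ by k = 22, so their machine numbers differ by 22 mod 4 = 2.
gcd(22, 4) = 2, so the sample visits 4/2 = 2 distinct residues mod 4.
Start 3 is machine 3; the machines hit are 1, 3.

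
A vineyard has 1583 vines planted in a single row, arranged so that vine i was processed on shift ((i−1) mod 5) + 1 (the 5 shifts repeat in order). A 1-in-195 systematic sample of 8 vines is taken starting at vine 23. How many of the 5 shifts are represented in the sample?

Consecutive selections differ by k = 195, so their shift numbers differ by 195 mod 5 = 0.
gcd(195, 5) = 5, so the sample visits 5/5 = 1 distinct residues mod 5.
Start 23 is shift 3; the shifts hit are 3.

1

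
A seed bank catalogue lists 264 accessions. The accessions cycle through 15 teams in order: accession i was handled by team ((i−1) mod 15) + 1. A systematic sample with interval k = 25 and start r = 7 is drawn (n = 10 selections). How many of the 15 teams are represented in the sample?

3

Consecutive selections differ by k = 25, so their team numbers differ by 25 mod 15 = 10.
gcd(25, 15) = 5, so the sample visits 15/5 = 3 distinct residues mod 15.
Start 7 is team 7; the teams hit are 2, 7, 12.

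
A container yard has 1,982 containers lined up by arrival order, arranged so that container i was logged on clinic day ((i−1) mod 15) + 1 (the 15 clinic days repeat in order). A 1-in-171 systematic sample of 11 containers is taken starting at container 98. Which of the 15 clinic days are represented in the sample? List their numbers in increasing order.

2, 5, 8, 11, 14

Consecutive selections differ by k = 171, so their clinic day numbers differ by 171 mod 15 = 6.
gcd(171, 15) = 3, so the sample visits 15/3 = 5 distinct residues mod 15.
Start 98 is clinic day 8; the clinic days hit are 2, 5, 8, 11, 14.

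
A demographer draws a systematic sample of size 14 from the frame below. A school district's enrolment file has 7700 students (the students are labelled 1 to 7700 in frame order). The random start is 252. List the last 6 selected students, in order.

k = N/n = 7700/14 = 550
9th selection = 252 + 8×550 = 4652
10th: 4652 + 550 = 5202
11th: 5202 + 550 = 5752
12th: 5752 + 550 = 6302
13th: 6302 + 550 = 6852
14th: 6852 + 550 = 7402

4652, 5202, 5752, 6302, 6852, 7402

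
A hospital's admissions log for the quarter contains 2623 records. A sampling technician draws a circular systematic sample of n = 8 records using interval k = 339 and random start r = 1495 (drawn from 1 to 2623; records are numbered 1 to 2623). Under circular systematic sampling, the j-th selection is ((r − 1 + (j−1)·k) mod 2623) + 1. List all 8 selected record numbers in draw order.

Selection 1: 1495
Selection 2: 1495 + 339 = 1834
Selection 3: 1834 + 339 = 2173
Selection 4: 2173 + 339 = 2512
Selection 5: 2512 + 339 = 2851 → 2851 − 2623 = 228
Selection 6: 228 + 339 = 567
Selection 7: 567 + 339 = 906
Selection 8: 906 + 339 = 1245

1495, 1834, 2173, 2512, 228, 567, 906, 1245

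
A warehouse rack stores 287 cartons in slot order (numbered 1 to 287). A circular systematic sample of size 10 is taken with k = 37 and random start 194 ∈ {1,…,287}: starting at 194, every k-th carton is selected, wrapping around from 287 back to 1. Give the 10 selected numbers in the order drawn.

Selection 1: 194
Selection 2: 194 + 37 = 231
Selection 3: 231 + 37 = 268
Selection 4: 268 + 37 = 305 → 305 − 287 = 18
Selection 5: 18 + 37 = 55
Selection 6: 55 + 37 = 92
Selection 7: 92 + 37 = 129
Selection 8: 129 + 37 = 166
Selection 9: 166 + 37 = 203
Selection 10: 203 + 37 = 240

194, 231, 268, 18, 55, 92, 129, 166, 203, 240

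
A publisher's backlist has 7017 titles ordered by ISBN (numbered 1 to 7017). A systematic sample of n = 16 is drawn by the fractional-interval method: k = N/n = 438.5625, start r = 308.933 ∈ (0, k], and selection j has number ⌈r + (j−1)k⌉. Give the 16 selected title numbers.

309, 748, 1187, 1625, 2064, 2502, 2941, 3379, 3818, 4256, 4695, 5134, 5572, 6011, 6449, 6888

j=1: r + 0k = 308.933 → ⌈·⌉ = 309
j=2: r + 1k = 747.4955 → ⌈·⌉ = 748
j=3: r + 2k = 1186.058 → ⌈·⌉ = 1187
j=4: r + 3k = 1624.6205 → ⌈·⌉ = 1625
j=5: r + 4k = 2063.183 → ⌈·⌉ = 2064
j=6: r + 5k = 2501.7455 → ⌈·⌉ = 2502
j=7: r + 6k = 2940.308 → ⌈·⌉ = 2941
j=8: r + 7k = 3378.8705 → ⌈·⌉ = 3379
j=9: r + 8k = 3817.433 → ⌈·⌉ = 3818
j=10: r + 9k = 4255.9955 → ⌈·⌉ = 4256
j=11: r + 10k = 4694.558 → ⌈·⌉ = 4695
j=12: r + 11k = 5133.1205 → ⌈·⌉ = 5134
j=13: r + 12k = 5571.683 → ⌈·⌉ = 5572
j=14: r + 13k = 6010.2455 → ⌈·⌉ = 6011
j=15: r + 14k = 6448.808 → ⌈·⌉ = 6449
j=16: r + 15k = 6887.3705 → ⌈·⌉ = 6888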